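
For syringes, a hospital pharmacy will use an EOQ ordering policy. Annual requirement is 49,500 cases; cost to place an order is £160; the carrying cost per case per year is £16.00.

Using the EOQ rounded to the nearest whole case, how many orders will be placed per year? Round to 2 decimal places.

49.75 orders per year

Q* = √(2·D·S / H) = √(2·49,500·160 / 16) = √990,000.0 ≈ 994.99 → Q = 995
Orders per year = D/Q = 49,500 / 995 = 49.749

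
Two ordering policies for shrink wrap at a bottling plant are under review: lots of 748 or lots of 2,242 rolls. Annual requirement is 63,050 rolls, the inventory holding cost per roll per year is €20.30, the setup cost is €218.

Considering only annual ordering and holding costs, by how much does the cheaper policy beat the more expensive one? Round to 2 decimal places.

€2,919.21

TC(Q) = (D/Q)S + (Q/2)H
TC(748) = (63,050/748)×218 + (748/2)×20.3 = €25,967.73
TC(2,242) = (63,050/2,242)×218 + (2,242/2)×20.3 = €28,886.94
Cheaper: Q = 748.  Difference = €2,919.21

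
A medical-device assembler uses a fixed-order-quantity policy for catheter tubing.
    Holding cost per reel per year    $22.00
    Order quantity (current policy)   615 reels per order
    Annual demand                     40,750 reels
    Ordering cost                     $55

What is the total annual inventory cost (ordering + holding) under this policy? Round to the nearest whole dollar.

Orders/yr = 40,750/615 = 66.260; ordering cost = 66.260 × $55 = $3,644.31
Average inventory = 615/2 = 307.5; holding cost = 307.5 × $22 = $6,765.00
Total = $3,644.31 + $6,765.00 = $10,409.31

$10,409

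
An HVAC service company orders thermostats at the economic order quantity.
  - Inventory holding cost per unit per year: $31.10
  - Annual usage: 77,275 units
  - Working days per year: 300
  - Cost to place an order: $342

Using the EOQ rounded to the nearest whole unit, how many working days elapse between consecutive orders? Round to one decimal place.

5.1 days

Q* = √(2·D·S / H) = √(2·77,275·342 / 31.1) = √1,699,553.1 ≈ 1,303.67 → Q = 1,304 units
Days between orders = 300 / (D/Q) = 300 / 59.260 ≈ 5.062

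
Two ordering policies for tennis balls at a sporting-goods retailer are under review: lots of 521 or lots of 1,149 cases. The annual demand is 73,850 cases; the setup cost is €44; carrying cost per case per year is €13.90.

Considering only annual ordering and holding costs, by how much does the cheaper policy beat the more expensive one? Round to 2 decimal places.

TC(Q) = (D/Q)S + (Q/2)H
TC(521) = (73,850/521)×44 + (521/2)×13.9 = €9,857.80
TC(1,149) = (73,850/1,149)×44 + (1,149/2)×13.9 = €10,813.57
Lots of 521 are cheaper by €955.77.

€955.77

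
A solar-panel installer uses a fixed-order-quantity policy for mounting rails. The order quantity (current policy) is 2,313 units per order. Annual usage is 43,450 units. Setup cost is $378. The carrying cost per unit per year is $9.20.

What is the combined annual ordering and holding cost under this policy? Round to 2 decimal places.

Orders/yr = 43,450/2,313 = 18.785; ordering cost = 18.785 × $378 = $7,100.78
Average inventory = 2,313/2 = 1156.5; holding cost = 1156.5 × $9.2 = $10,639.80
Total = $7,100.78 + $10,639.80 = $17,740.58

$17,740.58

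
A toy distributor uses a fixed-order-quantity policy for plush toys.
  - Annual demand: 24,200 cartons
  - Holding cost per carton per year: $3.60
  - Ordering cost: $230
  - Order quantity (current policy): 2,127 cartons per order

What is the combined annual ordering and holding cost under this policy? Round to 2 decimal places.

$6,445.43

Annual ordering cost = (D/Q)·S = (24,200/2,127) × 230 = $2,616.83
Annual holding cost  = (Q/2)·H = (2,127/2) × 3.6 = $3,828.60
Total = $2,616.83 + $3,828.60 = $6,445.43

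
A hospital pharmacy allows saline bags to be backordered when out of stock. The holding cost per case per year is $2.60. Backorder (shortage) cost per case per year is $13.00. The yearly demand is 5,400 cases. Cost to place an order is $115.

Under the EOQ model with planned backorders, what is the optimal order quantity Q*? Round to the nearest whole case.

757 cases

Basic EOQ = √(2·5,400·115/2.6) = 691.153
Backorder adjustment √((H+b)/b) = √((2.6+13)/13) = 1.0954
Q* = 691.153 × 1.0954 ≈ 757.12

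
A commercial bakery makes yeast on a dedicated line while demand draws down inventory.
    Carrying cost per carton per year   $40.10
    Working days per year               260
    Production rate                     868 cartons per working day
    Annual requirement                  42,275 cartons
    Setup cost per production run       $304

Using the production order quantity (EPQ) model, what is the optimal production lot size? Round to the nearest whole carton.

Daily demand d = 42,275/260 = 162.596; p = 868; 1 − d/p = 0.81268
EPQ = √(2DS / (H(1 − d/p)))
    = √(2 × 42,275 × 304 / (40.1 × 0.81268)) ≈ 888.10

888 cartons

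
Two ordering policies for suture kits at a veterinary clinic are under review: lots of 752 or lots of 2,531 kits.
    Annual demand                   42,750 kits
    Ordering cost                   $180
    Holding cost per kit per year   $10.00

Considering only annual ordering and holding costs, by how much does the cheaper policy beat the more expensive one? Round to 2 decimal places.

$1,702.59

For each Q, cost = (D/Q)·S + (Q/2)·H.
TC(752) = (42,750/752)×180 + (752/2)×10 = $13,992.71
TC(2,531) = (42,750/2,531)×180 + (2,531/2)×10 = $15,695.30
Cheaper: Q = 752.  Difference = $1,702.59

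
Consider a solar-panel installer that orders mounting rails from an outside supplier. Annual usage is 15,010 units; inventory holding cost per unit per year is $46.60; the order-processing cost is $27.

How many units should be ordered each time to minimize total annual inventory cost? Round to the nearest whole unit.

2DS/H = 2·15,010·27/46.6 = 17,393.56
EOQ = √17,393.56 ≈ 131.88

132 units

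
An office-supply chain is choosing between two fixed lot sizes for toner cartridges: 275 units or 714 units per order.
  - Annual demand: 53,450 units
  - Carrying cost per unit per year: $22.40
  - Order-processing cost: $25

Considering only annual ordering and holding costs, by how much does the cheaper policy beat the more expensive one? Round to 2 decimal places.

For each Q, cost = (D/Q)·S + (Q/2)·H.
TC(275) = (53,450/275)×25 + (275/2)×22.4 = $7,939.09
TC(714) = (53,450/714)×25 + (714/2)×22.4 = $9,868.30
Cheaper: Q = 275.  Difference = $1,929.21

$1,929.21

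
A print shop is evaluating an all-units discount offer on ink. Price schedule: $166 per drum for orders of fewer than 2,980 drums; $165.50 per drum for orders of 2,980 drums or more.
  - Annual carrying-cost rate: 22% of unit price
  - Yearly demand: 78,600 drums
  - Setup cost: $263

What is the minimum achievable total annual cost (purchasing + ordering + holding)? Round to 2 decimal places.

$13,069,487.75

H₁ = 22%×$166 = $36.5200;  H₂ = 22%×$165.50 = $36.4100
EOQ₁ = √(2×78,600×263/36.5200) = 1,063.99  (< 2,980, feasible at tier 1)
EOQ₂ = √(2×78,600×263/36.4100) = 1,065.60  (< 2,980 → use Q = 2,980 at tier-2 price)
TC(tier 1 (EOQ₁), Q≈1,064.0) = $13,086,457.02
TC(tier 2, Q≈2,980.0) = $13,069,487.75
Minimum at tier 2: $13,069,487.75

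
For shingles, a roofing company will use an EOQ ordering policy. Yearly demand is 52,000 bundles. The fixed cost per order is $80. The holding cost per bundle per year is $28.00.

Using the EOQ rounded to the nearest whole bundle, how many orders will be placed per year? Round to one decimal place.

95.4 orders per year

Optimal lot size Q* = (2 × 52,000 × $80 / $28)^½ ≈ 545.11 → Q = 545
N = D/Q = 52,000/545 ≈ 95.413 orders/yr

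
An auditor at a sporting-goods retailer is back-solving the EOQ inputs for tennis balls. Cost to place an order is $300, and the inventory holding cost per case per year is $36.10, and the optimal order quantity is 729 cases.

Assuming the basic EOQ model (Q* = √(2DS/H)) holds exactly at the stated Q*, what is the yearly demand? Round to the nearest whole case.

31,975 cases per year

Since Q* = (2DS/H)^½, squaring gives Q*²·H = 2DS.
D = Q²H / (2S) = 729² × 36.1 / (2 × 300) = 31,975.03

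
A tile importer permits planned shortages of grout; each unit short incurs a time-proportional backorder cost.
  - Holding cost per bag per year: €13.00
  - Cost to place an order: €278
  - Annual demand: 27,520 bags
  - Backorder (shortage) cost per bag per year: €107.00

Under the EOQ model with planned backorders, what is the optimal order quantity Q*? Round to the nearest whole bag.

1,149 bags

Q* = √(2DS/H) · √((H + b)/b)
   = √(2 × 27,520 × 278 / 13) · √((13 + 107) / 107)
   = 1,084.901 × 1.0590 ≈ 1,148.92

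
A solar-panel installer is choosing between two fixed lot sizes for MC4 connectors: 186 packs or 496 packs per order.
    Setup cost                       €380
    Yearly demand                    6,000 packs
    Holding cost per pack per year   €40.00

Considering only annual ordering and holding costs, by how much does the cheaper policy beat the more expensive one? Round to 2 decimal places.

€1,461.29

Annual cost at Q: ordering D·S/Q plus holding Q·H/2.
TC(186) = (6,000/186)×380 + (186/2)×40 = €15,978.06
TC(496) = (6,000/496)×380 + (496/2)×40 = €14,516.77
Cheaper: Q = 496.  Difference = €1,461.29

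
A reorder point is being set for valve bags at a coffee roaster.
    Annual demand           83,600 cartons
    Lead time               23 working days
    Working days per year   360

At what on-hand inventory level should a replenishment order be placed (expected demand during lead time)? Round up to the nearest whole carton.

Daily demand d = 83,600 / 360 = 232.222 cartons/day
Demand during lead time = 232.222 × 23 = 5,341.11
Reorder point = 5,341.11 → round up

5,342 cartons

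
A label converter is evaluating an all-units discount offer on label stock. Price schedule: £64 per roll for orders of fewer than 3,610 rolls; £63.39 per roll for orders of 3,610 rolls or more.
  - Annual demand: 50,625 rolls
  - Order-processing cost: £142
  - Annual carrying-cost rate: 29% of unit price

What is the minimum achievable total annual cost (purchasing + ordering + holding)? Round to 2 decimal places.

£3,244,291.59

H₁ = 29%×£64 = £18.5600;  H₂ = 29%×£63.39 = £18.3831
EOQ₁ = √(2×50,625×142/18.5600) = 880.14  (< 3,610, feasible at tier 1)
EOQ₂ = √(2×50,625×142/18.3831) = 884.37  (< 3,610 → use Q = 3,610 at tier-2 price)
TC(tier 1 (EOQ₁), Q≈880.1) = £3,256,335.43
TC(tier 2, Q≈3,610.0) = £3,244,291.59
Minimum at tier 2: £3,244,291.59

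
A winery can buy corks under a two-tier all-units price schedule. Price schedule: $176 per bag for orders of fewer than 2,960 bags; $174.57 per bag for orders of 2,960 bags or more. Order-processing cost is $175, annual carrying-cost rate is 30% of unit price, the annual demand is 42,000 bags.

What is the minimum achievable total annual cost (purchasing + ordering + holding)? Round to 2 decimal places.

$7,411,932.19

H₁ = 30%×$176 = $52.8000;  H₂ = 30%×$174.57 = $52.3710
EOQ₁ = √(2×42,000×175/52.8000) = 527.64  (< 2,960, feasible at tier 1)
EOQ₂ = √(2×42,000×175/52.3710) = 529.80  (< 2,960 → use Q = 2,960 at tier-2 price)
TC(tier 1 (EOQ₁), Q≈527.6) = $7,419,859.65
TC(tier 2, Q≈2,960.0) = $7,411,932.19
Minimum at tier 2: $7,411,932.19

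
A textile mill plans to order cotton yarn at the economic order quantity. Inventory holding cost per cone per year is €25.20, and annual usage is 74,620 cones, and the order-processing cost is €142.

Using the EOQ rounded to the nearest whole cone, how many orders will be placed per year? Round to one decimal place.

EOQ = √(2DS/H) = √(2 × 74,620 × 142 / 25.2)
    = √(840,955.56) ≈ 917.04 → Q = 917
N = D/Q = 74,620/917 ≈ 81.374 orders/yr

81.4 orders per year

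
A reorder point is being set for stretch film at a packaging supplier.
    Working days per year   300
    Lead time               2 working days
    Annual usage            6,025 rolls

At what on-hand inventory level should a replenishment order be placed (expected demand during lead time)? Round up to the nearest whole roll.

Daily demand d = 6,025 / 300 = 20.083 rolls/day
Demand during lead time = 20.083 × 2 = 40.17
Reorder point = 40.17 → round up

41 rolls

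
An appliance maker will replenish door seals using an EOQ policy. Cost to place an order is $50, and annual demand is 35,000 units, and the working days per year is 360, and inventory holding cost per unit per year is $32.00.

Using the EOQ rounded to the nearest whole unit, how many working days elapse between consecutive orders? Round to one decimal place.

2DS/H = 2·35,000·50/32 = 109,375.00
EOQ = √109,375.00 ≈ 330.72 → Q = 331 units
Days between orders = 360 / (D/Q) = 360 / 105.740 ≈ 3.405

3.4 days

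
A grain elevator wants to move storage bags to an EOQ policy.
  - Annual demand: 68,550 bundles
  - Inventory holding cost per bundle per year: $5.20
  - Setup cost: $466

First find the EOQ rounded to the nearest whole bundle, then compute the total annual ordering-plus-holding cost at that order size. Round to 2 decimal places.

$18,226.92

Optimal lot size Q* = (2 × 68,550 × $466 / $5.2)^½ ≈ 3,505.18 → Q = 3,505 bundles
Orders/yr = 68,550/3,505 = 19.558; ordering cost = 19.558 × $466 = $9,113.92
Average inventory = 3,505/2 = 1752.5; holding cost = 1752.5 × $5.2 = $9,113.00
Total = $9,113.92 + $9,113.00 = $18,226.92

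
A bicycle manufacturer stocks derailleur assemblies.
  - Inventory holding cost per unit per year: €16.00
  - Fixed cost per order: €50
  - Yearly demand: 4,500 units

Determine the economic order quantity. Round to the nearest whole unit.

168 units

EOQ = √(2DS/H) = √(2 × 4,500 × 50 / 16)
    = √(28,125.00) ≈ 167.71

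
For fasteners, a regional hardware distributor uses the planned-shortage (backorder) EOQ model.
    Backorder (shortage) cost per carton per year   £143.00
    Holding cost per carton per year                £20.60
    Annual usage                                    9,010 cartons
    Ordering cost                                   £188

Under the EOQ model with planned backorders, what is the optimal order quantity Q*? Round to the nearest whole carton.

434 cartons

Basic EOQ = √(2·9,010·188/20.6) = 405.530
Backorder adjustment √((H+b)/b) = √((20.6+143)/143) = 1.0696
Q* = 405.530 × 1.0696 ≈ 433.76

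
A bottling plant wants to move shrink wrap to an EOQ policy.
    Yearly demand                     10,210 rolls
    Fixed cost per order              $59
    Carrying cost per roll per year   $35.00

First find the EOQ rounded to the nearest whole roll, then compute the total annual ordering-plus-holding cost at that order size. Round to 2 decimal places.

Optimal lot size Q* = (2 × 10,210 × $59 / $35)^½ ≈ 185.53 → Q = 186 rolls
Orders/yr = 10,210/186 = 54.892; ordering cost = 54.892 × $59 = $3,238.66
Average inventory = 186/2 = 93; holding cost = 93 × $35 = $3,255.00
Total = $3,238.66 + $3,255.00 = $6,493.66

$6,493.66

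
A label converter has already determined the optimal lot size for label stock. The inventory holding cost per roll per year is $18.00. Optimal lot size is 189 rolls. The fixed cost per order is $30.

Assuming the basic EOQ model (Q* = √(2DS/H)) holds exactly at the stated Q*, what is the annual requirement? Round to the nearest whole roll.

From Q* = √(2DS/H) ⇒ Q*² = 2DS/H.
D = Q²H / (2S) = 189² × 18 / (2 × 30) = 10,716.30

10,716 rolls per year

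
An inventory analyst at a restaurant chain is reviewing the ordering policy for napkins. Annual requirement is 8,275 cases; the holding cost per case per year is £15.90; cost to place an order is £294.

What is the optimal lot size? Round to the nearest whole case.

553 cases

EOQ = √(2DS/H) = √(2 × 8,275 × 294 / 15.9)
    = √(306,018.87) ≈ 553.19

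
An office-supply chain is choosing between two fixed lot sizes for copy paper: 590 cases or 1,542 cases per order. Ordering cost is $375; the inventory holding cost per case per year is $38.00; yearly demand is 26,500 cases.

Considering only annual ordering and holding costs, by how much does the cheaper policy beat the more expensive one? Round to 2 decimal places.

Annual cost at Q: ordering D·S/Q plus holding Q·H/2.
TC(590) = (26,500/590)×375 + (590/2)×38 = $28,053.22
TC(1,542) = (26,500/1,542)×375 + (1,542/2)×38 = $35,742.55
|ΔTC| = |$28,053.22 − $35,742.55| = $7,689.33

$7,689.33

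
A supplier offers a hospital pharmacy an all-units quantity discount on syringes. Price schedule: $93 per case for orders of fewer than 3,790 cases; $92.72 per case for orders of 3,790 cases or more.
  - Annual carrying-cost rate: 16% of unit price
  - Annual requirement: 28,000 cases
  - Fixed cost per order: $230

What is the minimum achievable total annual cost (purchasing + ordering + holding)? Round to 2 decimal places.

H₁ = 16%×$93 = $14.8800;  H₂ = 16%×$92.72 = $14.8352
EOQ₁ = √(2×28,000×230/14.8800) = 930.37  (< 3,790, feasible at tier 1)
EOQ₂ = √(2×28,000×230/14.8352) = 931.78  (< 3,790 → use Q = 3,790 at tier-2 price)
TC(tier 1 (EOQ₁), Q≈930.4) = $2,617,843.93
TC(tier 2, Q≈3,790.0) = $2,625,971.91
Minimum at tier 1 (EOQ₁): $2,617,843.93

$2,617,843.93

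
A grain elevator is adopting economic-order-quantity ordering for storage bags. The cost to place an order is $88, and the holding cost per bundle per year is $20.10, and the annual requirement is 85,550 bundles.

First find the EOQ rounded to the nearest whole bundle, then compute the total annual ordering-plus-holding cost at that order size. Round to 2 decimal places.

$17,396.60

EOQ = √(2DS/H) = √(2 × 85,550 × 88 / 20.1)
    = √(749,094.53) ≈ 865.50 → Q = 866 bundles
Ordering: D/Q × S = 85,550/866 × $88 = $8,693.30
Holding:  Q/2 × H = 866/2 × $20.1 = $8,703.30
Total = $8,693.30 + $8,703.30 = $17,396.60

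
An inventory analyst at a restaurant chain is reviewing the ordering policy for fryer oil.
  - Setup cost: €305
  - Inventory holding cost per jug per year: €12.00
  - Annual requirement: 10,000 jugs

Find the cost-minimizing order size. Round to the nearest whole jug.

EOQ = √(2DS/H) = √(2 × 10,000 × 305 / 12)
    = √(508,333.33) ≈ 712.97

713 jugs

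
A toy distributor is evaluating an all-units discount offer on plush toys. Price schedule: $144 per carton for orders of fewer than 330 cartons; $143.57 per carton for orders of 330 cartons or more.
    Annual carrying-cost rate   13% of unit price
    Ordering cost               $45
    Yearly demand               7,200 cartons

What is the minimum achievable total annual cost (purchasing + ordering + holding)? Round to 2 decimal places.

H₁ = 13%×$144 = $18.7200;  H₂ = 13%×$143.57 = $18.6641
EOQ₁ = √(2×7,200×45/18.7200) = 186.05  (< 330, feasible at tier 1)
EOQ₂ = √(2×7,200×45/18.6641) = 186.33  (< 330 → use Q = 330 at tier-2 price)
TC(tier 1 (EOQ₁), Q≈186.1) = $1,040,282.90
TC(tier 2, Q≈330.0) = $1,037,765.39
Minimum at tier 2: $1,037,765.39

$1,037,765.39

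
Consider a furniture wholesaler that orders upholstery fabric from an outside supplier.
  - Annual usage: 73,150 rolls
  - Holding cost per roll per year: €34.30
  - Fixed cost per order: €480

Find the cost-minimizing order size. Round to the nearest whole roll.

Optimal lot size Q* = (2 × 73,150 × €480 / €34.3)^½ ≈ 1,430.86

1,431 rolls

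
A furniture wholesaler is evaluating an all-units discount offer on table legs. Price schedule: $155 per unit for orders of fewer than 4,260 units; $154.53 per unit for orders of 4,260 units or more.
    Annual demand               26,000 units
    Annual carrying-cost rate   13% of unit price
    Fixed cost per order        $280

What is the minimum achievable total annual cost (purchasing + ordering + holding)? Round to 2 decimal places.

$4,047,128.46

H₁ = 13%×$155 = $20.1500;  H₂ = 13%×$154.53 = $20.0889
EOQ₁ = √(2×26,000×280/20.1500) = 850.05  (< 4,260, feasible at tier 1)
EOQ₂ = √(2×26,000×280/20.0889) = 851.34  (< 4,260 → use Q = 4,260 at tier-2 price)
TC(tier 1 (EOQ₁), Q≈850.0) = $4,047,128.46
TC(tier 2, Q≈4,260.0) = $4,062,278.28
Minimum at tier 1 (EOQ₁): $4,047,128.46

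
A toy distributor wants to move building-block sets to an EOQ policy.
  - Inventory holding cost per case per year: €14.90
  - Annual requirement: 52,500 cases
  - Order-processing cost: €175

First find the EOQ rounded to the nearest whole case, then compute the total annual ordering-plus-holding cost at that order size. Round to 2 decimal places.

Q* = √(2·D·S / H) = √(2·52,500·175 / 14.9) = √1,233,221.5 ≈ 1,110.51 → Q = 1,111 cases
Orders/yr = 52,500/1,111 = 47.255; ordering cost = 47.255 × €175 = €8,269.58
Average inventory = 1,111/2 = 555.5; holding cost = 555.5 × €14.9 = €8,276.95
Total = €8,269.58 + €8,276.95 = €16,546.53

€16,546.53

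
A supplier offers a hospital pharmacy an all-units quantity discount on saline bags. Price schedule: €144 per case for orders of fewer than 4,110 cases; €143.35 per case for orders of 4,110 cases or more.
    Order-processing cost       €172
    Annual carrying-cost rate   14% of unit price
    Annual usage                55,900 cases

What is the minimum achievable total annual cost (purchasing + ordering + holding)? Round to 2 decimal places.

H₁ = 14%×€144 = €20.1600;  H₂ = 14%×€143.35 = €20.0690
EOQ₁ = √(2×55,900×172/20.1600) = 976.65  (< 4,110, feasible at tier 1)
EOQ₂ = √(2×55,900×172/20.0690) = 978.86  (< 4,110 → use Q = 4,110 at tier-2 price)
TC(tier 1 (EOQ₁), Q≈976.7) = €8,069,289.31
TC(tier 2, Q≈4,110.0) = €8,056,846.16
Minimum at tier 2: €8,056,846.16

€8,056,846.16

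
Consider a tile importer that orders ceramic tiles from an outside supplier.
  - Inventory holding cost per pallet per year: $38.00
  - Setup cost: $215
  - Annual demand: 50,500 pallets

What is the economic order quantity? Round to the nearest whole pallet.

Q* = √(2·D·S / H) = √(2·50,500·215 / 38) = √571,447.4 ≈ 755.94

756 pallets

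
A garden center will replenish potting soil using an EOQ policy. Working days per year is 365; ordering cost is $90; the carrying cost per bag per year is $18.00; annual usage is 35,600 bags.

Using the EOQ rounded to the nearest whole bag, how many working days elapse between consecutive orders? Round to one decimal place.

6.1 days

2DS/H = 2·35,600·90/18 = 356,000.00
EOQ = √356,000.00 ≈ 596.66 → Q = 597 bags
Cycle time = (working days × Q)/D = (365 × 597) / 35,600 = 6.121 days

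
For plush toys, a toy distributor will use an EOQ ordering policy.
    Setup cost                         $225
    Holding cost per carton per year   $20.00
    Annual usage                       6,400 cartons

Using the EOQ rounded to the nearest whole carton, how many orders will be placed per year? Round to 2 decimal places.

16.89 orders per year

EOQ = √(2DS/H) = √(2 × 6,400 × 225 / 20)
    = √(144,000.00) ≈ 379.47 → Q = 379
N = D/Q = 6,400/379 ≈ 16.887 orders/yr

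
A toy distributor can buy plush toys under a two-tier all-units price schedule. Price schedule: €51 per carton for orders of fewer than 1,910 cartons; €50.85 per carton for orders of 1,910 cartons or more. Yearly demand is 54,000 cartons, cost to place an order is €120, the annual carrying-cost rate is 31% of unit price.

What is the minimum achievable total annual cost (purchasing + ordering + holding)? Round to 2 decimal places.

H₁ = 31%×€51 = €15.8100;  H₂ = 31%×€50.85 = €15.7635
EOQ₁ = √(2×54,000×120/15.8100) = 905.39  (< 1,910, feasible at tier 1)
EOQ₂ = √(2×54,000×120/15.7635) = 906.73  (< 1,910 → use Q = 1,910 at tier-2 price)
TC(tier 1 (EOQ₁), Q≈905.4) = €2,768,314.24
TC(tier 2, Q≈1,910.0) = €2,764,346.81
Minimum at tier 2: €2,764,346.81

€2,764,346.81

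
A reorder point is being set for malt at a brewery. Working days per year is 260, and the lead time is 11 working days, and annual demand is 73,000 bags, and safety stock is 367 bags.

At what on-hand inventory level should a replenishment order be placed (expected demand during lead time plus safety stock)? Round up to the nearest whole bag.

3,456 bags

Daily demand d = 73,000 / 260 = 280.769 bags/day
Demand during lead time = 280.769 × 11 = 3,088.46
Reorder point = 3,088.46 + 367 = 3,455.46 → round up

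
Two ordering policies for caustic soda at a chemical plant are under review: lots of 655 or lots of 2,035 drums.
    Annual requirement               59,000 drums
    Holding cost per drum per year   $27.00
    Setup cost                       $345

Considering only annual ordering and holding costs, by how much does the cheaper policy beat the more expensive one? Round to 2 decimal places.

$2,443.88

For each Q, cost = (D/Q)·S + (Q/2)·H.
TC(655) = (59,000/655)×345 + (655/2)×27 = $39,918.84
TC(2,035) = (59,000/2,035)×345 + (2,035/2)×27 = $37,474.96
Lots of 2,035 are cheaper by $2,443.88.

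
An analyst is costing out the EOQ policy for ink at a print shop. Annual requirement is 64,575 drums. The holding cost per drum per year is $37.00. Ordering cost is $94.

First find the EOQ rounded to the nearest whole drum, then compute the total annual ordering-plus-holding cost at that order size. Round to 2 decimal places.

Q* = √(2·D·S / H) = √(2·64,575·94 / 37) = √328,110.8 ≈ 572.81 → Q = 573 drums
Ordering: D/Q × S = 64,575/573 × $94 = $10,593.46
Holding:  Q/2 × H = 573/2 × $37 = $10,600.50
Total = $10,593.46 + $10,600.50 = $21,193.96

$21,193.96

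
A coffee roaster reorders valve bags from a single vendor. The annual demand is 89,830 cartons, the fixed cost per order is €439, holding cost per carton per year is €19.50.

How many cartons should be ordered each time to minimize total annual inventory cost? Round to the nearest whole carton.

2,011 cartons

Q* = √(2·D·S / H) = √(2·89,830·439 / 19.5) = √4,044,653.3 ≈ 2,011.13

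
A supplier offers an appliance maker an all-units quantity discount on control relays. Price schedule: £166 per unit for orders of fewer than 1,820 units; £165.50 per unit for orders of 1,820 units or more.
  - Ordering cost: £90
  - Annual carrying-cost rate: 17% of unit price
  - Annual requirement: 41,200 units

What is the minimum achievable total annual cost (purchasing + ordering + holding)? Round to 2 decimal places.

£6,846,240.21

H₁ = 17%×£166 = £28.2200;  H₂ = 17%×£165.50 = £28.1350
EOQ₁ = √(2×41,200×90/28.2200) = 512.63  (< 1,820, feasible at tier 1)
EOQ₂ = √(2×41,200×90/28.1350) = 513.41  (< 1,820 → use Q = 1,820 at tier-2 price)
TC(tier 1 (EOQ₁), Q≈512.6) = £6,853,666.50
TC(tier 2, Q≈1,820.0) = £6,846,240.21
Minimum at tier 2: £6,846,240.21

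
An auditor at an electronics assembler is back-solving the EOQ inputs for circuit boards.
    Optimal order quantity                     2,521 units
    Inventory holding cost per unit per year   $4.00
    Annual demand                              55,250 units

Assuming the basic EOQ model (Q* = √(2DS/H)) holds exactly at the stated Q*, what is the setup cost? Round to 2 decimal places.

$230.06

EOQ relation: Q² = 2DS/H, so rearrange for the unknown.
S = Q²H / (2D) = 2,521² × 4 / (2 × 55,250) = 230.0612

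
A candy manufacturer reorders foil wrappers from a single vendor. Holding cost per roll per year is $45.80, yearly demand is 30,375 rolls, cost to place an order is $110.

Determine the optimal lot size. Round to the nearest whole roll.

2DS/H = 2·30,375·110/45.8 = 145,906.11
EOQ = √145,906.11 ≈ 381.98

382 rolls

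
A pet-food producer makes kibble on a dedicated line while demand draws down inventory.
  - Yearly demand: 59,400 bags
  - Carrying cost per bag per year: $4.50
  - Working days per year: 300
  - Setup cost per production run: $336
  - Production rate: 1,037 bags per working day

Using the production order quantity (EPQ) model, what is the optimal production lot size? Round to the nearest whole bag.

d = 59,400/300 = 198.0000 bags/day;  effective holding cost H(1 − d/p) = 4.5·(1 − 198.0000/1037) = 3.64079
Q* = √(2DS / H_eff) = √(2·59,400·336 / 3.64079) ≈ 3,311.16

3,311 bags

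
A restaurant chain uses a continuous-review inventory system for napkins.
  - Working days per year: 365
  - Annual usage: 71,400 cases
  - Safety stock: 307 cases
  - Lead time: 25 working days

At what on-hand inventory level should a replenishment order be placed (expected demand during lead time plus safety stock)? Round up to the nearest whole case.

5,198 cases

Daily demand d = 71,400 / 365 = 195.616 cases/day
Demand during lead time = 195.616 × 25 = 4,890.41
Reorder point = 4,890.41 + 307 = 5,197.41 → round up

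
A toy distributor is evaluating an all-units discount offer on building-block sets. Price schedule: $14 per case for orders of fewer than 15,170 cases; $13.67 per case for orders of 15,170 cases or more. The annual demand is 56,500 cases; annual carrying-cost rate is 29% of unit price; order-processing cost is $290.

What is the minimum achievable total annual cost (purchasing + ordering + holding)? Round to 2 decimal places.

H₁ = 29%×$14 = $4.0600;  H₂ = 29%×$13.67 = $3.9643
EOQ₁ = √(2×56,500×290/4.0600) = 2,841.03  (< 15,170, feasible at tier 1)
EOQ₂ = √(2×56,500×290/3.9643) = 2,875.11  (< 15,170 → use Q = 15,170 at tier-2 price)
TC(tier 1 (EOQ₁), Q≈2,841.0) = $802,534.57
TC(tier 2, Q≈15,170.0) = $803,504.31
Minimum at tier 1 (EOQ₁): $802,534.57

$802,534.57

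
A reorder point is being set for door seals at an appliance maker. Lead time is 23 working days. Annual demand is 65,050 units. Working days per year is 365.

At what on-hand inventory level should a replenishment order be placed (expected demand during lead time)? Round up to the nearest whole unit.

Daily demand d = 65,050 / 365 = 178.219 units/day
Demand during lead time = 178.219 × 23 = 4,099.04
Reorder point = 4,099.04 → round up

4,100 units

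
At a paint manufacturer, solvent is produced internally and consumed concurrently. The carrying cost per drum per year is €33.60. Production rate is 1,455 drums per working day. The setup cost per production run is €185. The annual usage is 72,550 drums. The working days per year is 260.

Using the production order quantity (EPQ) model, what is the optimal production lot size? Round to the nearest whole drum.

d = 72,550/260 = 279.0385 drums/day;  effective holding cost H(1 − d/p) = 33.6·(1 − 279.0385/1455) = 27.15623
Q* = √(2DS / H_eff) = √(2·72,550·185 / 27.15623) ≈ 994.23

994 drums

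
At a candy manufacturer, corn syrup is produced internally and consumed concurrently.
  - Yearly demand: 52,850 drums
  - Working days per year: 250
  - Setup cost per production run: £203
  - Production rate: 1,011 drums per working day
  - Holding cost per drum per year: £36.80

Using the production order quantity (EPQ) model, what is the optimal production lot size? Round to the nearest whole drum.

d = 52,850/250 = 211.4000 drums/day;  effective holding cost H(1 − d/p) = 36.8·(1 − 211.4000/1011) = 29.10512
Q* = √(2DS / H_eff) = √(2·52,850·203 / 29.10512) ≈ 858.62

859 drums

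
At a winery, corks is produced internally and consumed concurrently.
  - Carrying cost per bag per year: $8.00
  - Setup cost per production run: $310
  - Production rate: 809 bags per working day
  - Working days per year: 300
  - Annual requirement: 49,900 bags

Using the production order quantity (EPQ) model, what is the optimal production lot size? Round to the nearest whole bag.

2,206 bags

Daily demand d = 49,900/300 = 166.333; p = 809; 1 − d/p = 0.79440
EPQ = √(2DS / (H(1 − d/p)))
    = √(2 × 49,900 × 310 / (8 × 0.79440)) ≈ 2,206.39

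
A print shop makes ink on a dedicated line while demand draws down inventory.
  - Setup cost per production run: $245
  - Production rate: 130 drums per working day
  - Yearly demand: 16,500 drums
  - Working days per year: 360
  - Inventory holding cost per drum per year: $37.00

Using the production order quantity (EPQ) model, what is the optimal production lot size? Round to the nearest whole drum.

d = 16,500/360 = 45.8333 drums/day;  effective holding cost H(1 − d/p) = 37·(1 − 45.8333/130) = 23.95513
Q* = √(2DS / H_eff) = √(2·16,500·245 / 23.95513) ≈ 580.95

581 drums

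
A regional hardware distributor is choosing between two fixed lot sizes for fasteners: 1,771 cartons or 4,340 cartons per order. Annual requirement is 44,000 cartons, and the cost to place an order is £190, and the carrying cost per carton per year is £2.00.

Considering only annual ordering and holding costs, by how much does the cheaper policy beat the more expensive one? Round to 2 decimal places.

£225.23

Annual cost at Q: ordering D·S/Q plus holding Q·H/2.
TC(1,771) = (44,000/1,771)×190 + (1,771/2)×2 = £6,491.50
TC(4,340) = (44,000/4,340)×190 + (4,340/2)×2 = £6,266.27
Cheaper: Q = 4,340.  Difference = £225.23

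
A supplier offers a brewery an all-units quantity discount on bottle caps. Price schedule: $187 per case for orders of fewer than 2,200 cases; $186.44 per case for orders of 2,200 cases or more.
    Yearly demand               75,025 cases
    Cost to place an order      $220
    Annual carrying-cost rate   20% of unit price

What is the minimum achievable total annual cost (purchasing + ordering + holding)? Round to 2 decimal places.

$14,036,180.30

H₁ = 20%×$187 = $37.4000;  H₂ = 20%×$186.44 = $37.2880
EOQ₁ = √(2×75,025×220/37.4000) = 939.49  (< 2,200, feasible at tier 1)
EOQ₂ = √(2×75,025×220/37.2880) = 940.90  (< 2,200 → use Q = 2,200 at tier-2 price)
TC(tier 1 (EOQ₁), Q≈939.5) = $14,064,812.04
TC(tier 2, Q≈2,200.0) = $14,036,180.30
Minimum at tier 2: $14,036,180.30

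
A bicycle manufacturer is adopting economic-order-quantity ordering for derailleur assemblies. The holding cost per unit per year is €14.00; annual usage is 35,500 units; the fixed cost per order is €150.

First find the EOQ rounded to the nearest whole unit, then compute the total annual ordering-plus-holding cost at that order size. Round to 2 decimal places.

EOQ = √(2DS/H) = √(2 × 35,500 × 150 / 14)
    = √(760,714.29) ≈ 872.19 → Q = 872 units
Annual ordering cost = (D/Q)·S = (35,500/872) × 150 = €6,106.65
Annual holding cost  = (Q/2)·H = (872/2) × 14 = €6,104.00
Total = €6,106.65 + €6,104.00 = €12,210.65

€12,210.65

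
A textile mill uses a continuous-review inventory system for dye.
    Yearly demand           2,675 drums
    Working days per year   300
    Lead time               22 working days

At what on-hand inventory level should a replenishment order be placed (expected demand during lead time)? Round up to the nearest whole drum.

Daily demand d = 2,675 / 300 = 8.917 drums/day
Demand during lead time = 8.917 × 22 = 196.17
Reorder point = 196.17 → round up

197 drums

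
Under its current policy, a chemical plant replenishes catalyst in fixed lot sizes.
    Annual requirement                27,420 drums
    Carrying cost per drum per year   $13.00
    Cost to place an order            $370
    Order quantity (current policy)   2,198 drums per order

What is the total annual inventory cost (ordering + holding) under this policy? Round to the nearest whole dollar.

$18,903

Orders/yr = 27,420/2,198 = 12.475; ordering cost = 12.475 × $370 = $4,615.74
Average inventory = 2,198/2 = 1099; holding cost = 1099 × $13 = $14,287.00
Total = $4,615.74 + $14,287.00 = $18,902.74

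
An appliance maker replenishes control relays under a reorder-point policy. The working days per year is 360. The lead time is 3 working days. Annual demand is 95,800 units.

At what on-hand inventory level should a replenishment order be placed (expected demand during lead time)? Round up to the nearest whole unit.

Daily demand d = 95,800 / 360 = 266.111 units/day
Demand during lead time = 266.111 × 3 = 798.33
Reorder point = 798.33 → round up

799 units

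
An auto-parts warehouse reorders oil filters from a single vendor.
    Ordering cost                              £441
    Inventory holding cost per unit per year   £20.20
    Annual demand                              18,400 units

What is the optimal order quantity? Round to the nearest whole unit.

2DS/H = 2·18,400·441/20.2 = 803,405.94
EOQ = √803,405.94 ≈ 896.33

896 units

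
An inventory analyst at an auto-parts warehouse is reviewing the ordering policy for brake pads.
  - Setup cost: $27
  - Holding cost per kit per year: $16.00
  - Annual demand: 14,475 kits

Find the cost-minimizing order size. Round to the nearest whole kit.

221 kits

Q* = √(2·D·S / H) = √(2·14,475·27 / 16) = √48,853.1 ≈ 221.03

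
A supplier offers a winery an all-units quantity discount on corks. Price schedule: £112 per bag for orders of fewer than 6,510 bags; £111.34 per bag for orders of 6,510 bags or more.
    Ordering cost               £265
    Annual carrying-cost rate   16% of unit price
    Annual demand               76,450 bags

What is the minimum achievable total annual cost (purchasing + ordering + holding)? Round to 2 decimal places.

H₁ = 16%×£112 = £17.9200;  H₂ = 16%×£111.34 = £17.8144
EOQ₁ = √(2×76,450×265/17.9200) = 1,503.69  (< 6,510, feasible at tier 1)
EOQ₂ = √(2×76,450×265/17.8144) = 1,508.14  (< 6,510 → use Q = 6,510 at tier-2 price)
TC(tier 1 (EOQ₁), Q≈1,503.7) = £8,589,346.09
TC(tier 2, Q≈6,510.0) = £8,573,040.89
Minimum at tier 2: £8,573,040.89

£8,573,040.89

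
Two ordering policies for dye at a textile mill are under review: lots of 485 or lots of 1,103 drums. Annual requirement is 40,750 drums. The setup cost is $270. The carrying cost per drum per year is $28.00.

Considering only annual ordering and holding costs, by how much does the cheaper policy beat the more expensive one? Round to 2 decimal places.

$4,058.50

Annual cost at Q: ordering D·S/Q plus holding Q·H/2.
TC(485) = (40,750/485)×270 + (485/2)×28 = $29,475.57
TC(1,103) = (40,750/1,103)×270 + (1,103/2)×28 = $25,417.07
|ΔTC| = |$29,475.57 − $25,417.07| = $4,058.50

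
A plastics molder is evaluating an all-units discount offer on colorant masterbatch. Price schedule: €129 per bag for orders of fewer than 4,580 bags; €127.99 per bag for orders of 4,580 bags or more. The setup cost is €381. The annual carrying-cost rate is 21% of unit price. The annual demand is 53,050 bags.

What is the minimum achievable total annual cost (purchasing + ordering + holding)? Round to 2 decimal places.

H₁ = 21%×€129 = €27.0900;  H₂ = 21%×€127.99 = €26.8779
EOQ₁ = √(2×53,050×381/27.0900) = 1,221.56  (< 4,580, feasible at tier 1)
EOQ₂ = √(2×53,050×381/26.8779) = 1,226.37  (< 4,580 → use Q = 4,580 at tier-2 price)
TC(tier 1 (EOQ₁), Q≈1,221.6) = €6,876,542.13
TC(tier 2, Q≈4,580.0) = €6,855,833.00
Minimum at tier 2: €6,855,833.00

€6,855,833.00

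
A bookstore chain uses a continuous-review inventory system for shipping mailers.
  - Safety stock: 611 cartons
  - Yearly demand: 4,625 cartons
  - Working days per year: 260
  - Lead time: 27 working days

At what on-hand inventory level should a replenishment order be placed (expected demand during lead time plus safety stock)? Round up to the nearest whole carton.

Daily demand d = 4,625 / 260 = 17.788 cartons/day
Demand during lead time = 17.788 × 27 = 480.29
Reorder point = 480.29 + 611 = 1,091.29 → round up

1,092 cartons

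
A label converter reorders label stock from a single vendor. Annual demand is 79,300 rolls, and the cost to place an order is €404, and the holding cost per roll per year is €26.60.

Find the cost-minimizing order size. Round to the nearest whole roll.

1,552 rolls

Optimal lot size Q* = (2 × 79,300 × €404 / €26.6)^½ ≈ 1,552.03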